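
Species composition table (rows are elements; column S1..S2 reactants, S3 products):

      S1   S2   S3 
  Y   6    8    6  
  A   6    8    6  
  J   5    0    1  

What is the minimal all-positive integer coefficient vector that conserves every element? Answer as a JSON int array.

Y: 1·6+3·8 = 30 | 5·6 = 30
A: 1·6+3·8 = 30 | 5·6 = 30
J: 1·5+3·0 = 5 | 5·1 = 5
gcd(1,3,5) = 1

Coefficients: [1, 3, 5]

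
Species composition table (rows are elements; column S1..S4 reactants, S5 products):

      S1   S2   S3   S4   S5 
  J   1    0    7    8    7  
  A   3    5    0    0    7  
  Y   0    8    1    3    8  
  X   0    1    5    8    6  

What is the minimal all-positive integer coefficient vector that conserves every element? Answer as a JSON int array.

Coefficients: [5, 4, 2, 2, 5]

J: 5·1+4·0+2·7+2·8 = 35 | 5·7 = 35
A: 5·3+4·5+2·0+2·0 = 35 | 5·7 = 35
Y: 5·0+4·8+2·1+2·3 = 40 | 5·8 = 40
X: 5·0+4·1+2·5+2·8 = 30 | 5·6 = 30
gcd(5,4,2,2,5) = 1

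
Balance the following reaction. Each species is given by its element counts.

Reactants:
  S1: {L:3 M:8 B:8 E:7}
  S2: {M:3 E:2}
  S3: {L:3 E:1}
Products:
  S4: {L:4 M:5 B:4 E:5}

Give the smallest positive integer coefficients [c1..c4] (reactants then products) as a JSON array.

Coefficients: [3, 2, 5, 6]

L: 3·3+2·0+5·3 = 24 | 6·4 = 24
M: 3·8+2·3+5·0 = 30 | 6·5 = 30
B: 3·8+2·0+5·0 = 24 | 6·4 = 24
E: 3·7+2·2+5·1 = 30 | 6·5 = 30
gcd(3,2,5,6) = 1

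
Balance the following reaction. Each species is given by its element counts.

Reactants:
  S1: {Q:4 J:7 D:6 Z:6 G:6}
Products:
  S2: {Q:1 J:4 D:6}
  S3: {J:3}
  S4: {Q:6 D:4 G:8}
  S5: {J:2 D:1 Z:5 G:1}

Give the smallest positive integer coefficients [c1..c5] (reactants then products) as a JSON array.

Q: 5·4 = 20 | 2·1+5·0+3·6+6·0 = 20
J: 5·7 = 35 | 2·4+5·3+3·0+6·2 = 35
D: 5·6 = 30 | 2·6+5·0+3·4+6·1 = 30
Z: 5·6 = 30 | 2·0+5·0+3·0+6·5 = 30
G: 5·6 = 30 | 2·0+5·0+3·8+6·1 = 30
gcd(5,2,5,3,6) = 1

Coefficients: [5, 2, 5, 3, 6]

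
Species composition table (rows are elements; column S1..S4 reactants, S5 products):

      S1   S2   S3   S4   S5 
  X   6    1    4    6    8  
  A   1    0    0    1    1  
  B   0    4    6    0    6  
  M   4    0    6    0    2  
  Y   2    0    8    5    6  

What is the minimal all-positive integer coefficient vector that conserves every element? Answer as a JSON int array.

Coefficients: [1, 6, 1, 4, 5]

X: 1·6+6·1+1·4+4·6 = 40 | 5·8 = 40
A: 1·1+6·0+1·0+4·1 = 5 | 5·1 = 5
B: 1·0+6·4+1·6+4·0 = 30 | 5·6 = 30
M: 1·4+6·0+1·6+4·0 = 10 | 5·2 = 10
Y: 1·2+6·0+1·8+4·5 = 30 | 5·6 = 30
gcd(1,6,1,4,5) = 1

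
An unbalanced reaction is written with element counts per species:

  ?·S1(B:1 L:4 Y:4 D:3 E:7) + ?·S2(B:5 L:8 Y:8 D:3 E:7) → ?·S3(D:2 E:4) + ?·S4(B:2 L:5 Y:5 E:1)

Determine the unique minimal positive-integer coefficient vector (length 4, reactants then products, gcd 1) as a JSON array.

Coefficients: [3, 1, 6, 4]

B: 3·1+1·5 = 8 | 6·0+4·2 = 8
L: 3·4+1·8 = 20 | 6·0+4·5 = 20
Y: 3·4+1·8 = 20 | 6·0+4·5 = 20
D: 3·3+1·3 = 12 | 6·2+4·0 = 12
E: 3·7+1·7 = 28 | 6·4+4·1 = 28
gcd(3,1,6,4) = 1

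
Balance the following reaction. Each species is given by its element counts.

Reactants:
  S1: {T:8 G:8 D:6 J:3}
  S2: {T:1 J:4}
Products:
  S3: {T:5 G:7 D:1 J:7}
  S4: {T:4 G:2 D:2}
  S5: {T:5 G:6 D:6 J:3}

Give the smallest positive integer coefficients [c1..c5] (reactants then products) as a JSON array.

Coefficients: [6, 2, 2, 5, 4]

T: 6·8+2·1 = 50 | 2·5+5·4+4·5 = 50
G: 6·8+2·0 = 48 | 2·7+5·2+4·6 = 48
D: 6·6+2·0 = 36 | 2·1+5·2+4·6 = 36
J: 6·3+2·4 = 26 | 2·7+5·0+4·3 = 26
gcd(6,2,2,5,4) = 1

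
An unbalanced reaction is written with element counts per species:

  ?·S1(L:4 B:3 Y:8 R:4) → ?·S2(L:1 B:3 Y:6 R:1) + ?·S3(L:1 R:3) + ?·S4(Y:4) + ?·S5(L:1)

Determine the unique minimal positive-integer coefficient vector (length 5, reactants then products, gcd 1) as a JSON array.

Coefficients: [2, 2, 2, 1, 4]

L: 2·4 = 8 | 2·1+2·1+1·0+4·1 = 8
B: 2·3 = 6 | 2·3+2·0+1·0+4·0 = 6
Y: 2·8 = 16 | 2·6+2·0+1·4+4·0 = 16
R: 2·4 = 8 | 2·1+2·3+1·0+4·0 = 8
gcd(2,2,2,1,4) = 1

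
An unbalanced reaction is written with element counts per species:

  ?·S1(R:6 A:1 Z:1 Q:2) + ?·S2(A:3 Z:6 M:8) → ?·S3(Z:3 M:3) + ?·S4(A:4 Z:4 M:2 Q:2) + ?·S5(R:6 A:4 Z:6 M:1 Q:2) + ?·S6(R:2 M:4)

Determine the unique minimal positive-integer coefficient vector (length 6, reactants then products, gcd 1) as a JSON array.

R: 5·6+5·0 = 30 | 3·0+2·0+3·6+6·2 = 30
A: 5·1+5·3 = 20 | 3·0+2·4+3·4+6·0 = 20
Z: 5·1+5·6 = 35 | 3·3+2·4+3·6+6·0 = 35
M: 5·0+5·8 = 40 | 3·3+2·2+3·1+6·4 = 40
Q: 5·2+5·0 = 10 | 3·0+2·2+3·2+6·0 = 10
gcd(5,5,3,2,3,6) = 1

Coefficients: [5, 5, 3, 2, 3, 6]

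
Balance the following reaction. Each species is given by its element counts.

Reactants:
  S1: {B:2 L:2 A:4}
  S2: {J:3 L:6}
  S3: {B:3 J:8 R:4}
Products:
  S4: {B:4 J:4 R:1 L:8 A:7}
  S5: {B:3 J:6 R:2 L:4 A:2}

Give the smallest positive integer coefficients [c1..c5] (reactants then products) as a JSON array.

Coefficients: [4, 2, 1, 2, 1]

B: 4·2+2·0+1·3 = 11 | 2·4+1·3 = 11
J: 4·0+2·3+1·8 = 14 | 2·4+1·6 = 14
R: 4·0+2·0+1·4 = 4 | 2·1+1·2 = 4
L: 4·2+2·6+1·0 = 20 | 2·8+1·4 = 20
A: 4·4+2·0+1·0 = 16 | 2·7+1·2 = 16
gcd(4,2,1,2,1) = 1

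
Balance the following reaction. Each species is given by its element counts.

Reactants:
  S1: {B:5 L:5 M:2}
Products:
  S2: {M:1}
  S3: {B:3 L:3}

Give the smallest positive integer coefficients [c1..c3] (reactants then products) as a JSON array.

Coefficients: [3, 6, 5]

B: 3·5 = 15 | 6·0+5·3 = 15
L: 3·5 = 15 | 6·0+5·3 = 15
M: 3·2 = 6 | 6·1+5·0 = 6
gcd(3,6,5) = 1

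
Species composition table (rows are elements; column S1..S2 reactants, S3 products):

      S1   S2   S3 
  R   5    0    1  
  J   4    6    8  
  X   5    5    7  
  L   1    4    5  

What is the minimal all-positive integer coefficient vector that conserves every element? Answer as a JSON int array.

Coefficients: [1, 6, 5]

R: 1·5+6·0 = 5 | 5·1 = 5
J: 1·4+6·6 = 40 | 5·8 = 40
X: 1·5+6·5 = 35 | 5·7 = 35
L: 1·1+6·4 = 25 | 5·5 = 25
gcd(1,6,5) = 1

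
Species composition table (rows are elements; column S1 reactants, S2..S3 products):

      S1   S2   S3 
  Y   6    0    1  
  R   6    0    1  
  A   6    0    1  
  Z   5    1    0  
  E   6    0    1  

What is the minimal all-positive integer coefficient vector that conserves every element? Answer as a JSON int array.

Y: 1·6 = 6 | 5·0+6·1 = 6
R: 1·6 = 6 | 5·0+6·1 = 6
A: 1·6 = 6 | 5·0+6·1 = 6
Z: 1·5 = 5 | 5·1+6·0 = 5
E: 1·6 = 6 | 5·0+6·1 = 6
gcd(1,5,6) = 1

Coefficients: [1, 5, 6]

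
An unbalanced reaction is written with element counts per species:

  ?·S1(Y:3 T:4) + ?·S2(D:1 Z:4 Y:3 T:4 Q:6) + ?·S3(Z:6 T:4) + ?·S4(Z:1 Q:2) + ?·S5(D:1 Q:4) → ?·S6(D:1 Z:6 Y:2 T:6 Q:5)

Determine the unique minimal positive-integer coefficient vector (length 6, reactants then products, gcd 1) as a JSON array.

D: 3·0+1·1+5·0+2·0+5·1 = 6 | 6·1 = 6
Z: 3·0+1·4+5·6+2·1+5·0 = 36 | 6·6 = 36
Y: 3·3+1·3+5·0+2·0+5·0 = 12 | 6·2 = 12
T: 3·4+1·4+5·4+2·0+5·0 = 36 | 6·6 = 36
Q: 3·0+1·6+5·0+2·2+5·4 = 30 | 6·5 = 30
gcd(3,1,5,2,5,6) = 1

Coefficients: [3, 1, 5, 2, 5, 6]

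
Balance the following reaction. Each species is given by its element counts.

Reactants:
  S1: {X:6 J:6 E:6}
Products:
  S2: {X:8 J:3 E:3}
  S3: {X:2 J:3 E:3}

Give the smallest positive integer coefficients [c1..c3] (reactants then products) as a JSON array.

X: 3·6 = 18 | 1·8+5·2 = 18
J: 3·6 = 18 | 1·3+5·3 = 18
E: 3·6 = 18 | 1·3+5·3 = 18
gcd(3,1,5) = 1

Coefficients: [3, 1, 5]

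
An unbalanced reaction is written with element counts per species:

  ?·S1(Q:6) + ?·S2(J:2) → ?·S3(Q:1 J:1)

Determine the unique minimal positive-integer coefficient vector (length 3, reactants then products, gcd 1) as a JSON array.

Q: 1·6+3·0 = 6 | 6·1 = 6
J: 1·0+3·2 = 6 | 6·1 = 6
gcd(1,3,6) = 1

Coefficients: [1, 3, 6]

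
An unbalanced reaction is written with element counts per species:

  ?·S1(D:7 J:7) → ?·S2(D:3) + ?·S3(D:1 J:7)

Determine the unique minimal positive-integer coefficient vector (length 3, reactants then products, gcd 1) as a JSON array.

Coefficients: [1, 2, 1]

D: 1·7 = 7 | 2·3+1·1 = 7
J: 1·7 = 7 | 2·0+1·7 = 7
gcd(1,2,1) = 1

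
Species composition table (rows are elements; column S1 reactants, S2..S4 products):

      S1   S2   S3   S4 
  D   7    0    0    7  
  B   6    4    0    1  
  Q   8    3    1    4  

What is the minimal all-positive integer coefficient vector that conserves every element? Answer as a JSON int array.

D: 4·7 = 28 | 5·0+1·0+4·7 = 28
B: 4·6 = 24 | 5·4+1·0+4·1 = 24
Q: 4·8 = 32 | 5·3+1·1+4·4 = 32
gcd(4,5,1,4) = 1

Coefficients: [4, 5, 1, 4]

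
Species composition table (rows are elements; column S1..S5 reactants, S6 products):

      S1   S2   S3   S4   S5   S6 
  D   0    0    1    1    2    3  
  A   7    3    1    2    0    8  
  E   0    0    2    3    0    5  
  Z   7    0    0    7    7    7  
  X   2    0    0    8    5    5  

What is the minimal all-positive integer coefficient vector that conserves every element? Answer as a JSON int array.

Coefficients: [1, 3, 6, 1, 1, 3]

D: 1·0+3·0+6·1+1·1+1·2 = 9 | 3·3 = 9
A: 1·7+3·3+6·1+1·2+1·0 = 24 | 3·8 = 24
E: 1·0+3·0+6·2+1·3+1·0 = 15 | 3·5 = 15
Z: 1·7+3·0+6·0+1·7+1·7 = 21 | 3·7 = 21
X: 1·2+3·0+6·0+1·8+1·5 = 15 | 3·5 = 15
gcd(1,3,6,1,1,3) = 1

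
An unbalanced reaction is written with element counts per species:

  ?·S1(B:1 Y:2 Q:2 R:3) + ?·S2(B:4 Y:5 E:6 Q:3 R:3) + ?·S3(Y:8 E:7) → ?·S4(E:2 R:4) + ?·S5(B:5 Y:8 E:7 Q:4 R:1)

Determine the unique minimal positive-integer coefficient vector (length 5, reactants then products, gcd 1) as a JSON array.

B: 1·1+6·4+1·0 = 25 | 4·0+5·5 = 25
Y: 1·2+6·5+1·8 = 40 | 4·0+5·8 = 40
E: 1·0+6·6+1·7 = 43 | 4·2+5·7 = 43
Q: 1·2+6·3+1·0 = 20 | 4·0+5·4 = 20
R: 1·3+6·3+1·0 = 21 | 4·4+5·1 = 21
gcd(1,6,1,4,5) = 1

Coefficients: [1, 6, 1, 4, 5]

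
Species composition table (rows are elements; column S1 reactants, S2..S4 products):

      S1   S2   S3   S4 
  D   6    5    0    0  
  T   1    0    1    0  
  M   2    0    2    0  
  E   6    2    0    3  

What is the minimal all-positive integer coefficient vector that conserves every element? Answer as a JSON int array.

D: 5·6 = 30 | 6·5+5·0+6·0 = 30
T: 5·1 = 5 | 6·0+5·1+6·0 = 5
M: 5·2 = 10 | 6·0+5·2+6·0 = 10
E: 5·6 = 30 | 6·2+5·0+6·3 = 30
gcd(5,6,5,6) = 1

Coefficients: [5, 6, 5, 6]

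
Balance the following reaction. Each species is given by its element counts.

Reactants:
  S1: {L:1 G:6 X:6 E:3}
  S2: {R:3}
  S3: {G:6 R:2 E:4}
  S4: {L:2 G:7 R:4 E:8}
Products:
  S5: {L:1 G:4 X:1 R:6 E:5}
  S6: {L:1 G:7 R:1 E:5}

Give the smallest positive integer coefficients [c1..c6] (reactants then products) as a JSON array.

L: 1·1+5·0+3·0+5·2 = 11 | 6·1+5·1 = 11
G: 1·6+5·0+3·6+5·7 = 59 | 6·4+5·7 = 59
X: 1·6+5·0+3·0+5·0 = 6 | 6·1+5·0 = 6
R: 1·0+5·3+3·2+5·4 = 41 | 6·6+5·1 = 41
E: 1·3+5·0+3·4+5·8 = 55 | 6·5+5·5 = 55
gcd(1,5,3,5,6,5) = 1

Coefficients: [1, 5, 3, 5, 6, 5]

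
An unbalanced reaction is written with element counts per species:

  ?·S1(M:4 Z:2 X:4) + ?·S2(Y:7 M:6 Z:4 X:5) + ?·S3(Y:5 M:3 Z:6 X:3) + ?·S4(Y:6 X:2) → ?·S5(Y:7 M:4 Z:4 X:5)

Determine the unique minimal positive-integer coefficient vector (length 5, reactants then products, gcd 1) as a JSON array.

Y: 2·0+1·7+2·5+3·6 = 35 | 5·7 = 35
M: 2·4+1·6+2·3+3·0 = 20 | 5·4 = 20
Z: 2·2+1·4+2·6+3·0 = 20 | 5·4 = 20
X: 2·4+1·5+2·3+3·2 = 25 | 5·5 = 25
gcd(2,1,2,3,5) = 1

Coefficients: [2, 1, 2, 3, 5]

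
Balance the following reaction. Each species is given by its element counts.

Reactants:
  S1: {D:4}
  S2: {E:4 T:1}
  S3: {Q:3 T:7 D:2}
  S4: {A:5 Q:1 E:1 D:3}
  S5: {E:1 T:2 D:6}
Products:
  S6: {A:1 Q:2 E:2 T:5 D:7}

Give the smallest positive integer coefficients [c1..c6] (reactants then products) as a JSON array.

Coefficients: [5, 2, 3, 1, 1, 5]

A: 5·0+2·0+3·0+1·5+1·0 = 5 | 5·1 = 5
Q: 5·0+2·0+3·3+1·1+1·0 = 10 | 5·2 = 10
E: 5·0+2·4+3·0+1·1+1·1 = 10 | 5·2 = 10
T: 5·0+2·1+3·7+1·0+1·2 = 25 | 5·5 = 25
D: 5·4+2·0+3·2+1·3+1·6 = 35 | 5·7 = 35
gcd(5,2,3,1,1,5) = 1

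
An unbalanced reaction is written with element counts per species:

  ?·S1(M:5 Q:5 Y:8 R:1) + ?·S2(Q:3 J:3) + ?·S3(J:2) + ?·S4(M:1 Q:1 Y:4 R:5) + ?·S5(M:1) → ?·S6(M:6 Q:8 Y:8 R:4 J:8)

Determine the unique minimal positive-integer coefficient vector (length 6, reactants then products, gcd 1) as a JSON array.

Coefficients: [2, 4, 6, 2, 6, 3]

M: 2·5+4·0+6·0+2·1+6·1 = 18 | 3·6 = 18
Q: 2·5+4·3+6·0+2·1+6·0 = 24 | 3·8 = 24
Y: 2·8+4·0+6·0+2·4+6·0 = 24 | 3·8 = 24
R: 2·1+4·0+6·0+2·5+6·0 = 12 | 3·4 = 12
J: 2·0+4·3+6·2+2·0+6·0 = 24 | 3·8 = 24
gcd(2,4,6,2,6,3) = 1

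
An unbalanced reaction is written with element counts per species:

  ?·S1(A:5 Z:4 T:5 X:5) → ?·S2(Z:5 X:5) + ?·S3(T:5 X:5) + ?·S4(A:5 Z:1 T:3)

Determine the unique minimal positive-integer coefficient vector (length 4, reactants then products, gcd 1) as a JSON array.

A: 5·5 = 25 | 3·0+2·0+5·5 = 25
Z: 5·4 = 20 | 3·5+2·0+5·1 = 20
T: 5·5 = 25 | 3·0+2·5+5·3 = 25
X: 5·5 = 25 | 3·5+2·5+5·0 = 25
gcd(5,3,2,5) = 1

Coefficients: [5, 3, 2, 5]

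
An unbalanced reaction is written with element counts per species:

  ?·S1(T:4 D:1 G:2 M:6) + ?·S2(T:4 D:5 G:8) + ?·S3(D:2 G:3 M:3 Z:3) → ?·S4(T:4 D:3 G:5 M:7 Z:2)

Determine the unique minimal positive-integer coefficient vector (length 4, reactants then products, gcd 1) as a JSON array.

T: 5·4+1·4+4·0 = 24 | 6·4 = 24
D: 5·1+1·5+4·2 = 18 | 6·3 = 18
G: 5·2+1·8+4·3 = 30 | 6·5 = 30
M: 5·6+1·0+4·3 = 42 | 6·7 = 42
Z: 5·0+1·0+4·3 = 12 | 6·2 = 12
gcd(5,1,4,6) = 1

Coefficients: [5, 1, 4, 6]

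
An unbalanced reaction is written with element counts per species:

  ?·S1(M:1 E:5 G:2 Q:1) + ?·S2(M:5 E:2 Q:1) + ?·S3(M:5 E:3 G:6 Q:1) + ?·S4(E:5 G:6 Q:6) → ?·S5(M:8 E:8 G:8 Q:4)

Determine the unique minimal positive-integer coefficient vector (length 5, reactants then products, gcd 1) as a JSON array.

Coefficients: [3, 4, 5, 2, 6]

M: 3·1+4·5+5·5+2·0 = 48 | 6·8 = 48
E: 3·5+4·2+5·3+2·5 = 48 | 6·8 = 48
G: 3·2+4·0+5·6+2·6 = 48 | 6·8 = 48
Q: 3·1+4·1+5·1+2·6 = 24 | 6·4 = 24
gcd(3,4,5,2,6) = 1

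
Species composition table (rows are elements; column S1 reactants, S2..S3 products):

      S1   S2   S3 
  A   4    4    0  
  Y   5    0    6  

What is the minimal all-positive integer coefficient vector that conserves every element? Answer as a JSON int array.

A: 6·4 = 24 | 6·4+5·0 = 24
Y: 6·5 = 30 | 6·0+5·6 = 30
gcd(6,6,5) = 1

Coefficients: [6, 6, 5]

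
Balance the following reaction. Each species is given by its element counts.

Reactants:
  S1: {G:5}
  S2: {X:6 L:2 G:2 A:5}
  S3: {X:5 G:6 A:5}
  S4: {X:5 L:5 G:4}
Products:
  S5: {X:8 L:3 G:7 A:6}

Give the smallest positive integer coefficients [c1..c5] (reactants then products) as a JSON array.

X: 3·0+5·6+1·5+1·5 = 40 | 5·8 = 40
L: 3·0+5·2+1·0+1·5 = 15 | 5·3 = 15
G: 3·5+5·2+1·6+1·4 = 35 | 5·7 = 35
A: 3·0+5·5+1·5+1·0 = 30 | 5·6 = 30
gcd(3,5,1,1,5) = 1

Coefficients: [3, 5, 1, 1, 5]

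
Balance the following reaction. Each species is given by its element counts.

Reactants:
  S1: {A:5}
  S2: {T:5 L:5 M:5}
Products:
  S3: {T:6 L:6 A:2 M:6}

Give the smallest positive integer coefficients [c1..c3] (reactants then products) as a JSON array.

Coefficients: [2, 6, 5]

T: 2·0+6·5 = 30 | 5·6 = 30
L: 2·0+6·5 = 30 | 5·6 = 30
A: 2·5+6·0 = 10 | 5·2 = 10
M: 2·0+6·5 = 30 | 5·6 = 30
gcd(2,6,5) = 1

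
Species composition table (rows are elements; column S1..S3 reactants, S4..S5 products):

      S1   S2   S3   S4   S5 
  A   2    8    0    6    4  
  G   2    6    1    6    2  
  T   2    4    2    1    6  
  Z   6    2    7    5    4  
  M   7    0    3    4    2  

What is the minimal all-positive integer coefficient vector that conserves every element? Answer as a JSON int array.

Coefficients: [4, 6, 2, 6, 5]

A: 4·2+6·8+2·0 = 56 | 6·6+5·4 = 56
G: 4·2+6·6+2·1 = 46 | 6·6+5·2 = 46
T: 4·2+6·4+2·2 = 36 | 6·1+5·6 = 36
Z: 4·6+6·2+2·7 = 50 | 6·5+5·4 = 50
M: 4·7+6·0+2·3 = 34 | 6·4+5·2 = 34
gcd(4,6,2,6,5) = 1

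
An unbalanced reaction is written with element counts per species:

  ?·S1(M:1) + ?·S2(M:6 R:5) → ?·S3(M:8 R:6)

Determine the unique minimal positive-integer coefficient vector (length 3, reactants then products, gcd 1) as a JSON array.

Coefficients: [4, 6, 5]

M: 4·1+6·6 = 40 | 5·8 = 40
R: 4·0+6·5 = 30 | 5·6 = 30
gcd(4,6,5) = 1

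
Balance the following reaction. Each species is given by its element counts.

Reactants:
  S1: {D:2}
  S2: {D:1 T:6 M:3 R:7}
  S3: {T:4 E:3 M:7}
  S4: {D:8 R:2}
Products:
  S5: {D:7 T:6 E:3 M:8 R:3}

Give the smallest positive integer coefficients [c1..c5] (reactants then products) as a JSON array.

D: 6·2+1·1+3·0+1·8 = 21 | 3·7 = 21
T: 6·0+1·6+3·4+1·0 = 18 | 3·6 = 18
E: 6·0+1·0+3·3+1·0 = 9 | 3·3 = 9
M: 6·0+1·3+3·7+1·0 = 24 | 3·8 = 24
R: 6·0+1·7+3·0+1·2 = 9 | 3·3 = 9
gcd(6,1,3,1,3) = 1

Coefficients: [6, 1, 3, 1, 3]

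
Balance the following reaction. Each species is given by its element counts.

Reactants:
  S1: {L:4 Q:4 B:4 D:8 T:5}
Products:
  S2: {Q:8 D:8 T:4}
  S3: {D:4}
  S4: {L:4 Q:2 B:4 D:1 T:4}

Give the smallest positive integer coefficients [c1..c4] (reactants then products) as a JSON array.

L: 4·4 = 16 | 1·0+5·0+4·4 = 16
Q: 4·4 = 16 | 1·8+5·0+4·2 = 16
B: 4·4 = 16 | 1·0+5·0+4·4 = 16
D: 4·8 = 32 | 1·8+5·4+4·1 = 32
T: 4·5 = 20 | 1·4+5·0+4·4 = 20
gcd(4,1,5,4) = 1

Coefficients: [4, 1, 5, 4]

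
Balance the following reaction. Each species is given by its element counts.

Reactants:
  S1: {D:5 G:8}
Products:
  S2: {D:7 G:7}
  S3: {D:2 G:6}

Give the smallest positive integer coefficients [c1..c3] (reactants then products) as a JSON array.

D: 4·5 = 20 | 2·7+3·2 = 20
G: 4·8 = 32 | 2·7+3·6 = 32
gcd(4,2,3) = 1

Coefficients: [4, 2, 3]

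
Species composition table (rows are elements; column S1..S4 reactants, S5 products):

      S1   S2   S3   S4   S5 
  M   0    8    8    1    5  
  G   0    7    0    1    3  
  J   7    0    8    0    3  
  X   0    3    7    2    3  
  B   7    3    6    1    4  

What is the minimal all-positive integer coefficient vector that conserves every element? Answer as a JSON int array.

Coefficients: [1, 2, 1, 1, 5]

M: 1·0+2·8+1·8+1·1 = 25 | 5·5 = 25
G: 1·0+2·7+1·0+1·1 = 15 | 5·3 = 15
J: 1·7+2·0+1·8+1·0 = 15 | 5·3 = 15
X: 1·0+2·3+1·7+1·2 = 15 | 5·3 = 15
B: 1·7+2·3+1·6+1·1 = 20 | 5·4 = 20
gcd(1,2,1,1,5) = 1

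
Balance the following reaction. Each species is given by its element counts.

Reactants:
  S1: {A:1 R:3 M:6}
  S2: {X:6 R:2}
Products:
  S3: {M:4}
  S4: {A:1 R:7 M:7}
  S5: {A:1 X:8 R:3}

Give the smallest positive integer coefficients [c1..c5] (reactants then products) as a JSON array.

Coefficients: [5, 4, 4, 2, 3]

A: 5·1+4·0 = 5 | 4·0+2·1+3·1 = 5
X: 5·0+4·6 = 24 | 4·0+2·0+3·8 = 24
R: 5·3+4·2 = 23 | 4·0+2·7+3·3 = 23
M: 5·6+4·0 = 30 | 4·4+2·7+3·0 = 30
gcd(5,4,4,2,3) = 1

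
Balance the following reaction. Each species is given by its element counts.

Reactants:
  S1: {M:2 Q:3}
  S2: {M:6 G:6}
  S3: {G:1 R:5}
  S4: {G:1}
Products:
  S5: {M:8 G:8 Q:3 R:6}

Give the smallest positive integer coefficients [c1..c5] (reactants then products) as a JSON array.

M: 5·2+5·6+6·0+4·0 = 40 | 5·8 = 40
G: 5·0+5·6+6·1+4·1 = 40 | 5·8 = 40
Q: 5·3+5·0+6·0+4·0 = 15 | 5·3 = 15
R: 5·0+5·0+6·5+4·0 = 30 | 5·6 = 30
gcd(5,5,6,4,5) = 1

Coefficients: [5, 5, 6, 4, 5]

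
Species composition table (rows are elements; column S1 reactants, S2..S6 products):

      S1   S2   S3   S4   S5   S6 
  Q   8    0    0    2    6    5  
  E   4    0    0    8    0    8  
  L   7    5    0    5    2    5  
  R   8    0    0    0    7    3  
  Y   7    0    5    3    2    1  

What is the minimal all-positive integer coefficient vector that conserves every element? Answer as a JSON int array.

Q: 6·8 = 48 | 3·0+5·0+1·2+6·6+2·5 = 48
E: 6·4 = 24 | 3·0+5·0+1·8+6·0+2·8 = 24
L: 6·7 = 42 | 3·5+5·0+1·5+6·2+2·5 = 42
R: 6·8 = 48 | 3·0+5·0+1·0+6·7+2·3 = 48
Y: 6·7 = 42 | 3·0+5·5+1·3+6·2+2·1 = 42
gcd(6,3,5,1,6,2) = 1

Coefficients: [6, 3, 5, 1, 6, 2]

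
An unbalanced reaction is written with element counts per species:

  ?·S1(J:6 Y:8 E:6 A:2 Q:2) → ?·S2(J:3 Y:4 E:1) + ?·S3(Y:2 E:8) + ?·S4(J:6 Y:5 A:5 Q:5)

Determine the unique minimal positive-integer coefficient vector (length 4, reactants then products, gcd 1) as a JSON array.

Coefficients: [5, 6, 3, 2]

J: 5·6 = 30 | 6·3+3·0+2·6 = 30
Y: 5·8 = 40 | 6·4+3·2+2·5 = 40
E: 5·6 = 30 | 6·1+3·8+2·0 = 30
A: 5·2 = 10 | 6·0+3·0+2·5 = 10
Q: 5·2 = 10 | 6·0+3·0+2·5 = 10
gcd(5,6,3,2) = 1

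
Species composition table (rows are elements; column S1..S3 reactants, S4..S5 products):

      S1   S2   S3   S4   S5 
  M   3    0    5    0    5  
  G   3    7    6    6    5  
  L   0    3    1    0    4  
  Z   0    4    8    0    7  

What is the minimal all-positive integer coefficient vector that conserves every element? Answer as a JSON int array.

Coefficients: [5, 5, 1, 6, 4]

M: 5·3+5·0+1·5 = 20 | 6·0+4·5 = 20
G: 5·3+5·7+1·6 = 56 | 6·6+4·5 = 56
L: 5·0+5·3+1·1 = 16 | 6·0+4·4 = 16
Z: 5·0+5·4+1·8 = 28 | 6·0+4·7 = 28
gcd(5,5,1,6,4) = 1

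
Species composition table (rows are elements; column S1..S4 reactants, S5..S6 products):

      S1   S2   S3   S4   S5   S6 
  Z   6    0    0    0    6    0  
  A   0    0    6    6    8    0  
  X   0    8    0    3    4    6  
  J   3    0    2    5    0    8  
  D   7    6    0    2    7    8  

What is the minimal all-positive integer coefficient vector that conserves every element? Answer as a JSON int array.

Coefficients: [6, 6, 6, 2, 6, 5]

Z: 6·6+6·0+6·0+2·0 = 36 | 6·6+5·0 = 36
A: 6·0+6·0+6·6+2·6 = 48 | 6·8+5·0 = 48
X: 6·0+6·8+6·0+2·3 = 54 | 6·4+5·6 = 54
J: 6·3+6·0+6·2+2·5 = 40 | 6·0+5·8 = 40
D: 6·7+6·6+6·0+2·2 = 82 | 6·7+5·8 = 82
gcd(6,6,6,2,6,5) = 1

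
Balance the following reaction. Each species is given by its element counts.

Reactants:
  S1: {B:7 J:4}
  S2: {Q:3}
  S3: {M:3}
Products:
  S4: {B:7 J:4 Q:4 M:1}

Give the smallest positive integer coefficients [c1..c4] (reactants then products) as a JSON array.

B: 3·7+4·0+1·0 = 21 | 3·7 = 21
J: 3·4+4·0+1·0 = 12 | 3·4 = 12
Q: 3·0+4·3+1·0 = 12 | 3·4 = 12
M: 3·0+4·0+1·3 = 3 | 3·1 = 3
gcd(3,4,1,3) = 1

Coefficients: [3, 4, 1, 3]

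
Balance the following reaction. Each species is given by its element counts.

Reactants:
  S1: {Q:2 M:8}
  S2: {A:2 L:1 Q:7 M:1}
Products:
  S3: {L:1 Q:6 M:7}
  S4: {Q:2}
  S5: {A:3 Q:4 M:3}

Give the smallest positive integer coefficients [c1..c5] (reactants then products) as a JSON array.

Coefficients: [6, 6, 6, 1, 4]

A: 6·0+6·2 = 12 | 6·0+1·0+4·3 = 12
L: 6·0+6·1 = 6 | 6·1+1·0+4·0 = 6
Q: 6·2+6·7 = 54 | 6·6+1·2+4·4 = 54
M: 6·8+6·1 = 54 | 6·7+1·0+4·3 = 54
gcd(6,6,6,1,4) = 1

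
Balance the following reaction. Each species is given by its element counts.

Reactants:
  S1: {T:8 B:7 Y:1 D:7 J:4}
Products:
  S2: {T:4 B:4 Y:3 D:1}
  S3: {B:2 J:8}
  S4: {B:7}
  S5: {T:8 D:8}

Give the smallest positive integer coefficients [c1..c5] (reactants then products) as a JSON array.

T: 6·8 = 48 | 2·4+3·0+4·0+5·8 = 48
B: 6·7 = 42 | 2·4+3·2+4·7+5·0 = 42
Y: 6·1 = 6 | 2·3+3·0+4·0+5·0 = 6
D: 6·7 = 42 | 2·1+3·0+4·0+5·8 = 42
J: 6·4 = 24 | 2·0+3·8+4·0+5·0 = 24
gcd(6,2,3,4,5) = 1

Coefficients: [6, 2, 3, 4, 5]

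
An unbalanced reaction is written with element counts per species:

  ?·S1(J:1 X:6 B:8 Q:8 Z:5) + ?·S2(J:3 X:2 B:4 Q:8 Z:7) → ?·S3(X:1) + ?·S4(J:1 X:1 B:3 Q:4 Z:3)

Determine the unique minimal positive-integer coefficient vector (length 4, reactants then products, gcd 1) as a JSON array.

Coefficients: [1, 1, 4, 4]

J: 1·1+1·3 = 4 | 4·0+4·1 = 4
X: 1·6+1·2 = 8 | 4·1+4·1 = 8
B: 1·8+1·4 = 12 | 4·0+4·3 = 12
Q: 1·8+1·8 = 16 | 4·0+4·4 = 16
Z: 1·5+1·7 = 12 | 4·0+4·3 = 12
gcd(1,1,4,4) = 1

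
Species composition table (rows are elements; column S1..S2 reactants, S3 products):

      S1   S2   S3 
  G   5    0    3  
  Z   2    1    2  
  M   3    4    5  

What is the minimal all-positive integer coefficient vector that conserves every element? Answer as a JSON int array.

Coefficients: [3, 4, 5]

G: 3·5+4·0 = 15 | 5·3 = 15
Z: 3·2+4·1 = 10 | 5·2 = 10
M: 3·3+4·4 = 25 | 5·5 = 25
gcd(3,4,5) = 1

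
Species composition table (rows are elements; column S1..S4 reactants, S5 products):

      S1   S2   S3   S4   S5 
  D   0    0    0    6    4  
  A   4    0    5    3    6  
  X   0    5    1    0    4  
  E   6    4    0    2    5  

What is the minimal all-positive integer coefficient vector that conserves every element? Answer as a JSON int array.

Coefficients: [1, 4, 4, 4, 6]

D: 1·0+4·0+4·0+4·6 = 24 | 6·4 = 24
A: 1·4+4·0+4·5+4·3 = 36 | 6·6 = 36
X: 1·0+4·5+4·1+4·0 = 24 | 6·4 = 24
E: 1·6+4·4+4·0+4·2 = 30 | 6·5 = 30
gcd(1,4,4,4,6) = 1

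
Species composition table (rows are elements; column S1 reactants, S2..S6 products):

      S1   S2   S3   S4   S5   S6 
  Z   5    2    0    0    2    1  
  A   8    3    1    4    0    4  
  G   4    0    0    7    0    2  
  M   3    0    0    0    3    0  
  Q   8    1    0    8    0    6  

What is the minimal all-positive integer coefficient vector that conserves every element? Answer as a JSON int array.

Z: 5·5 = 25 | 6·2+2·0+2·0+5·2+3·1 = 25
A: 5·8 = 40 | 6·3+2·1+2·4+5·0+3·4 = 40
G: 5·4 = 20 | 6·0+2·0+2·7+5·0+3·2 = 20
M: 5·3 = 15 | 6·0+2·0+2·0+5·3+3·0 = 15
Q: 5·8 = 40 | 6·1+2·0+2·8+5·0+3·6 = 40
gcd(5,6,2,2,5,3) = 1

Coefficients: [5, 6, 2, 2, 5, 3]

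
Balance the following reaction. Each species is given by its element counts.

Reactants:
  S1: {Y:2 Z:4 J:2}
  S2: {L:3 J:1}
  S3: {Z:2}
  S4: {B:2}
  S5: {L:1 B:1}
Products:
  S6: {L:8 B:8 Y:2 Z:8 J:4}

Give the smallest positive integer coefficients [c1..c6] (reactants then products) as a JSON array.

L: 1·0+2·3+2·0+3·0+2·1 = 8 | 1·8 = 8
B: 1·0+2·0+2·0+3·2+2·1 = 8 | 1·8 = 8
Y: 1·2+2·0+2·0+3·0+2·0 = 2 | 1·2 = 2
Z: 1·4+2·0+2·2+3·0+2·0 = 8 | 1·8 = 8
J: 1·2+2·1+2·0+3·0+2·0 = 4 | 1·4 = 4
gcd(1,2,2,3,2,1) = 1

Coefficients: [1, 2, 2, 3, 2, 1]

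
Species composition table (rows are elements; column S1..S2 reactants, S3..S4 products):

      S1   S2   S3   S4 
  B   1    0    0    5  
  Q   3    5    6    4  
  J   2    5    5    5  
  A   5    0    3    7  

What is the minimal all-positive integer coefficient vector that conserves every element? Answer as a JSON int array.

Coefficients: [5, 5, 6, 1]

B: 5·1+5·0 = 5 | 6·0+1·5 = 5
Q: 5·3+5·5 = 40 | 6·6+1·4 = 40
J: 5·2+5·5 = 35 | 6·5+1·5 = 35
A: 5·5+5·0 = 25 | 6·3+1·7 = 25
gcd(5,5,6,1) = 1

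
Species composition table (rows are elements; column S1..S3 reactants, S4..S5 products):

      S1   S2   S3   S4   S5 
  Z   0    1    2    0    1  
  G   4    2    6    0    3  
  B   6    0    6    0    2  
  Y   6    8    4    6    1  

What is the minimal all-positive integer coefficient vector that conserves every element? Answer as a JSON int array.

Coefficients: [1, 4, 1, 6, 6]

Z: 1·0+4·1+1·2 = 6 | 6·0+6·1 = 6
G: 1·4+4·2+1·6 = 18 | 6·0+6·3 = 18
B: 1·6+4·0+1·6 = 12 | 6·0+6·2 = 12
Y: 1·6+4·8+1·4 = 42 | 6·6+6·1 = 42
gcd(1,4,1,6,6) = 1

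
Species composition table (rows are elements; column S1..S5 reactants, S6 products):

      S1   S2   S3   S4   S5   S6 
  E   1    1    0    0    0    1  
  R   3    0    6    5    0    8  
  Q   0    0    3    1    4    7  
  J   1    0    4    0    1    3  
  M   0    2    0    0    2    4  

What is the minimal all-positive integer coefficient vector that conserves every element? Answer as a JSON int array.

Coefficients: [1, 4, 2, 5, 6, 5]

E: 1·1+4·1+2·0+5·0+6·0 = 5 | 5·1 = 5
R: 1·3+4·0+2·6+5·5+6·0 = 40 | 5·8 = 40
Q: 1·0+4·0+2·3+5·1+6·4 = 35 | 5·7 = 35
J: 1·1+4·0+2·4+5·0+6·1 = 15 | 5·3 = 15
M: 1·0+4·2+2·0+5·0+6·2 = 20 | 5·4 = 20
gcd(1,4,2,5,6,5) = 1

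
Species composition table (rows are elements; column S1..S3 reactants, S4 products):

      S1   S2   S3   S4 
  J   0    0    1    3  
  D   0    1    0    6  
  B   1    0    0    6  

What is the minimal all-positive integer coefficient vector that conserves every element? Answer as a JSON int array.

Coefficients: [6, 6, 3, 1]

J: 6·0+6·0+3·1 = 3 | 1·3 = 3
D: 6·0+6·1+3·0 = 6 | 1·6 = 6
B: 6·1+6·0+3·0 = 6 | 1·6 = 6
gcd(6,6,3,1) = 1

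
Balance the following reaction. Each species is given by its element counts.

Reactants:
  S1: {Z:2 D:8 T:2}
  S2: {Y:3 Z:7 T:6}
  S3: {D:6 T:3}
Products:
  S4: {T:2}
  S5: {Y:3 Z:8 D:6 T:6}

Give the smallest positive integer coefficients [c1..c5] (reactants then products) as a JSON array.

Y: 3·0+6·3+2·0 = 18 | 6·0+6·3 = 18
Z: 3·2+6·7+2·0 = 48 | 6·0+6·8 = 48
D: 3·8+6·0+2·6 = 36 | 6·0+6·6 = 36
T: 3·2+6·6+2·3 = 48 | 6·2+6·6 = 48
gcd(3,6,2,6,6) = 1

Coefficients: [3, 6, 2, 6, 6]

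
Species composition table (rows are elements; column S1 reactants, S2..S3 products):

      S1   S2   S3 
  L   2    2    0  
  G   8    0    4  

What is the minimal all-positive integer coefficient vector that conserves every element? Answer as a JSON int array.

L: 1·2 = 2 | 1·2+2·0 = 2
G: 1·8 = 8 | 1·0+2·4 = 8
gcd(1,1,2) = 1

Coefficients: [1, 1, 2]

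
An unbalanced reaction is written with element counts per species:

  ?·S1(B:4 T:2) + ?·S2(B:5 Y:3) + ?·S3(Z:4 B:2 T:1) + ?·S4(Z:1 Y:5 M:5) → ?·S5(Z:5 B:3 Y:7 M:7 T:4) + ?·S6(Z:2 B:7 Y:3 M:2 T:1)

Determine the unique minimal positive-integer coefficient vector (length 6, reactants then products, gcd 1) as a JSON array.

Coefficients: [4, 1, 3, 4, 2, 3]

Z: 4·0+1·0+3·4+4·1 = 16 | 2·5+3·2 = 16
B: 4·4+1·5+3·2+4·0 = 27 | 2·3+3·7 = 27
Y: 4·0+1·3+3·0+4·5 = 23 | 2·7+3·3 = 23
M: 4·0+1·0+3·0+4·5 = 20 | 2·7+3·2 = 20
T: 4·2+1·0+3·1+4·0 = 11 | 2·4+3·1 = 11
gcd(4,1,3,4,2,3) = 1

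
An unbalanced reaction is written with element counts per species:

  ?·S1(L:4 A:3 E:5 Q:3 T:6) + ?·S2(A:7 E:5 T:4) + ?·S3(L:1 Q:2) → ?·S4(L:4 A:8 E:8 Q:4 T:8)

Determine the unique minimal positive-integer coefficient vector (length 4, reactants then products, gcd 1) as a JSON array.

Coefficients: [4, 4, 4, 5]

L: 4·4+4·0+4·1 = 20 | 5·4 = 20
A: 4·3+4·7+4·0 = 40 | 5·8 = 40
E: 4·5+4·5+4·0 = 40 | 5·8 = 40
Q: 4·3+4·0+4·2 = 20 | 5·4 = 20
T: 4·6+4·4+4·0 = 40 | 5·8 = 40
gcd(4,4,4,5) = 1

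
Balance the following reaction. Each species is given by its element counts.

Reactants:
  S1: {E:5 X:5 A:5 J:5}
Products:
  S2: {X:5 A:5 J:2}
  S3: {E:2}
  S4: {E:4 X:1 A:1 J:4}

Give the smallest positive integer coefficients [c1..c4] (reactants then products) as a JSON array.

Coefficients: [6, 5, 5, 5]

E: 6·5 = 30 | 5·0+5·2+5·4 = 30
X: 6·5 = 30 | 5·5+5·0+5·1 = 30
A: 6·5 = 30 | 5·5+5·0+5·1 = 30
J: 6·5 = 30 | 5·2+5·0+5·4 = 30
gcd(6,5,5,5) = 1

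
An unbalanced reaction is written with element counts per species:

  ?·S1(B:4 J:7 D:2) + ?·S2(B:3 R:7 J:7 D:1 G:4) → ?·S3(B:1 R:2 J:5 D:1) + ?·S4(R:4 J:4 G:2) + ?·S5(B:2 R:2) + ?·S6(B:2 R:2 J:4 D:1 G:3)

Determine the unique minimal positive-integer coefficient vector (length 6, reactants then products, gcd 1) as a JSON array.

Coefficients: [2, 6, 4, 3, 5, 6]

B: 2·4+6·3 = 26 | 4·1+3·0+5·2+6·2 = 26
R: 2·0+6·7 = 42 | 4·2+3·4+5·2+6·2 = 42
J: 2·7+6·7 = 56 | 4·5+3·4+5·0+6·4 = 56
D: 2·2+6·1 = 10 | 4·1+3·0+5·0+6·1 = 10
G: 2·0+6·4 = 24 | 4·0+3·2+5·0+6·3 = 24
gcd(2,6,4,3,5,6) = 1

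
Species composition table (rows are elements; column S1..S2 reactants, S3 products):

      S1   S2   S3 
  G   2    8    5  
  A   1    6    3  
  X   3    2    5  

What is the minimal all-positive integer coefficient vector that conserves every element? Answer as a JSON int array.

Coefficients: [6, 1, 4]

G: 6·2+1·8 = 20 | 4·5 = 20
A: 6·1+1·6 = 12 | 4·3 = 12
X: 6·3+1·2 = 20 | 4·5 = 20
gcd(6,1,4) = 1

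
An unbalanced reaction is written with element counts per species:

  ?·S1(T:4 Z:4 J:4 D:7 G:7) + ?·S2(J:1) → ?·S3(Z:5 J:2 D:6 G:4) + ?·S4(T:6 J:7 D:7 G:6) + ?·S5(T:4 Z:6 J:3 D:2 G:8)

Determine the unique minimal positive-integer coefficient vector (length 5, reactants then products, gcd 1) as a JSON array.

Coefficients: [4, 5, 2, 2, 1]

T: 4·4+5·0 = 16 | 2·0+2·6+1·4 = 16
Z: 4·4+5·0 = 16 | 2·5+2·0+1·6 = 16
J: 4·4+5·1 = 21 | 2·2+2·7+1·3 = 21
D: 4·7+5·0 = 28 | 2·6+2·7+1·2 = 28
G: 4·7+5·0 = 28 | 2·4+2·6+1·8 = 28
gcd(4,5,2,2,1) = 1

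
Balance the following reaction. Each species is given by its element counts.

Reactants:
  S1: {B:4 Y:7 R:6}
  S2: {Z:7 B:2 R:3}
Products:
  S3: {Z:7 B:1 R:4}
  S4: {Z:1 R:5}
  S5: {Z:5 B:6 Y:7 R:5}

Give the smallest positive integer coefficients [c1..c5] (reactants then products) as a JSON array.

Z: 5·0+6·7 = 42 | 2·7+3·1+5·5 = 42
B: 5·4+6·2 = 32 | 2·1+3·0+5·6 = 32
Y: 5·7+6·0 = 35 | 2·0+3·0+5·7 = 35
R: 5·6+6·3 = 48 | 2·4+3·5+5·5 = 48
gcd(5,6,2,3,5) = 1

Coefficients: [5, 6, 2, 3, 5]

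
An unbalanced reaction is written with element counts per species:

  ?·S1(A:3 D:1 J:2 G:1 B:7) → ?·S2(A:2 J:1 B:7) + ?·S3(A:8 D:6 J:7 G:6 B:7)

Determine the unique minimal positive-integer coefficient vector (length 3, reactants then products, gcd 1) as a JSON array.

Coefficients: [6, 5, 1]

A: 6·3 = 18 | 5·2+1·8 = 18
D: 6·1 = 6 | 5·0+1·6 = 6
J: 6·2 = 12 | 5·1+1·7 = 12
G: 6·1 = 6 | 5·0+1·6 = 6
B: 6·7 = 42 | 5·7+1·7 = 42
gcd(6,5,1) = 1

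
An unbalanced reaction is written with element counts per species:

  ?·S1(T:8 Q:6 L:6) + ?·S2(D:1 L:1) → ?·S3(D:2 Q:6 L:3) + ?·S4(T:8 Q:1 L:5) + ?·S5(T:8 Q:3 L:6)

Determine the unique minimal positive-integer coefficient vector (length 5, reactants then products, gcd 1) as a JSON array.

D: 4·0+6·1 = 6 | 3·2+3·0+1·0 = 6
T: 4·8+6·0 = 32 | 3·0+3·8+1·8 = 32
Q: 4·6+6·0 = 24 | 3·6+3·1+1·3 = 24
L: 4·6+6·1 = 30 | 3·3+3·5+1·6 = 30
gcd(4,6,3,3,1) = 1

Coefficients: [4, 6, 3, 3, 1]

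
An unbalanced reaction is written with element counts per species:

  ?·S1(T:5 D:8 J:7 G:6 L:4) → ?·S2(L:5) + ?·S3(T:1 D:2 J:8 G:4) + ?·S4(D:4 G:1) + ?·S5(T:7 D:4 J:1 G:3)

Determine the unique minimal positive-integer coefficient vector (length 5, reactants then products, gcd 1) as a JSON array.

T: 5·5 = 25 | 4·0+4·1+5·0+3·7 = 25
D: 5·8 = 40 | 4·0+4·2+5·4+3·4 = 40
J: 5·7 = 35 | 4·0+4·8+5·0+3·1 = 35
G: 5·6 = 30 | 4·0+4·4+5·1+3·3 = 30
L: 5·4 = 20 | 4·5+4·0+5·0+3·0 = 20
gcd(5,4,4,5,3) = 1

Coefficients: [5, 4, 4, 5, 3]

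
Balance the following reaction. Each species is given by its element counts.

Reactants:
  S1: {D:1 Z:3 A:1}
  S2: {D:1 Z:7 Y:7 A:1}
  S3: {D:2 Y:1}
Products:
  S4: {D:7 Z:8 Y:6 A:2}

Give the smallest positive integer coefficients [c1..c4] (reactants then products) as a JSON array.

Coefficients: [3, 1, 5, 2]

D: 3·1+1·1+5·2 = 14 | 2·7 = 14
Z: 3·3+1·7+5·0 = 16 | 2·8 = 16
Y: 3·0+1·7+5·1 = 12 | 2·6 = 12
A: 3·1+1·1+5·0 = 4 | 2·2 = 4
gcd(3,1,5,2) = 1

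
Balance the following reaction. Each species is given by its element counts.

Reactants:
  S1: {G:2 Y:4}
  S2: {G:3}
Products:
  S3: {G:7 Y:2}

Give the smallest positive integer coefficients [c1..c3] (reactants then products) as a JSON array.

Coefficients: [1, 4, 2]

G: 1·2+4·3 = 14 | 2·7 = 14
Y: 1·4+4·0 = 4 | 2·2 = 4
gcd(1,4,2) = 1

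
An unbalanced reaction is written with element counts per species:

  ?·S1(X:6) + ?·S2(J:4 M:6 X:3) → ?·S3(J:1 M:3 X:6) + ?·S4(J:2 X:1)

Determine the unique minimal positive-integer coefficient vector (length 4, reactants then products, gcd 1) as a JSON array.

J: 5·0+3·4 = 12 | 6·1+3·2 = 12
M: 5·0+3·6 = 18 | 6·3+3·0 = 18
X: 5·6+3·3 = 39 | 6·6+3·1 = 39
gcd(5,3,6,3) = 1

Coefficients: [5, 3, 6, 3]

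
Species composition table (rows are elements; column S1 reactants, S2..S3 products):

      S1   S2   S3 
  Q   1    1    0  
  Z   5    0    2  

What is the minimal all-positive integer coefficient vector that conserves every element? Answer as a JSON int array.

Q: 2·1 = 2 | 2·1+5·0 = 2
Z: 2·5 = 10 | 2·0+5·2 = 10
gcd(2,2,5) = 1

Coefficients: [2, 2, 5]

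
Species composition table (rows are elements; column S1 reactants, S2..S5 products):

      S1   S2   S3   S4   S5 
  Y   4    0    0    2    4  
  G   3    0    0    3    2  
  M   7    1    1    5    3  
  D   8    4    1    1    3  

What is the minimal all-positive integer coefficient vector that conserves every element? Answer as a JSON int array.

Coefficients: [4, 4, 5, 2, 3]

Y: 4·4 = 16 | 4·0+5·0+2·2+3·4 = 16
G: 4·3 = 12 | 4·0+5·0+2·3+3·2 = 12
M: 4·7 = 28 | 4·1+5·1+2·5+3·3 = 28
D: 4·8 = 32 | 4·4+5·1+2·1+3·3 = 32
gcd(4,4,5,2,3) = 1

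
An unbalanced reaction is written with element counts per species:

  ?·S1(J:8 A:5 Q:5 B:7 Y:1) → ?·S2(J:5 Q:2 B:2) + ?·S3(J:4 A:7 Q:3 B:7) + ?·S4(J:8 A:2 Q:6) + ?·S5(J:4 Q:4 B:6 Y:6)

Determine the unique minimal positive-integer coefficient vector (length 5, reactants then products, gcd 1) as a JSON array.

J: 6·8 = 48 | 4·5+4·4+1·8+1·4 = 48
A: 6·5 = 30 | 4·0+4·7+1·2+1·0 = 30
Q: 6·5 = 30 | 4·2+4·3+1·6+1·4 = 30
B: 6·7 = 42 | 4·2+4·7+1·0+1·6 = 42
Y: 6·1 = 6 | 4·0+4·0+1·0+1·6 = 6
gcd(6,4,4,1,1) = 1

Coefficients: [6, 4, 4, 1, 1]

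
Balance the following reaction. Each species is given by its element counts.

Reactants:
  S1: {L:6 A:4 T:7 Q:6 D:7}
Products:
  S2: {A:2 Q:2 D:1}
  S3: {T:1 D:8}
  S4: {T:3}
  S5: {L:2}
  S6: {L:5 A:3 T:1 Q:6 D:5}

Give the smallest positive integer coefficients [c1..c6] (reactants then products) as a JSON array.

L: 3·6 = 18 | 3·0+1·0+6·0+4·2+2·5 = 18
A: 3·4 = 12 | 3·2+1·0+6·0+4·0+2·3 = 12
T: 3·7 = 21 | 3·0+1·1+6·3+4·0+2·1 = 21
Q: 3·6 = 18 | 3·2+1·0+6·0+4·0+2·6 = 18
D: 3·7 = 21 | 3·1+1·8+6·0+4·0+2·5 = 21
gcd(3,3,1,6,4,2) = 1

Coefficients: [3, 3, 1, 6, 4, 2]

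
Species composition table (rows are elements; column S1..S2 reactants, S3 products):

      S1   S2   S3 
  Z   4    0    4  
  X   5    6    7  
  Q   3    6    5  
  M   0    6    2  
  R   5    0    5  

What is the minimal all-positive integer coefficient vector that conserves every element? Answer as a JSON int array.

Z: 3·4+1·0 = 12 | 3·4 = 12
X: 3·5+1·6 = 21 | 3·7 = 21
Q: 3·3+1·6 = 15 | 3·5 = 15
M: 3·0+1·6 = 6 | 3·2 = 6
R: 3·5+1·0 = 15 | 3·5 = 15
gcd(3,1,3) = 1

Coefficients: [3, 1, 3]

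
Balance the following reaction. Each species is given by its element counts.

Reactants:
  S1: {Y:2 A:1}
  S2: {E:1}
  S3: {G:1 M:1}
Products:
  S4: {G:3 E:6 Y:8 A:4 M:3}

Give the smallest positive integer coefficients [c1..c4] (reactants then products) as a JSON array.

G: 4·0+6·0+3·1 = 3 | 1·3 = 3
E: 4·0+6·1+3·0 = 6 | 1·6 = 6
Y: 4·2+6·0+3·0 = 8 | 1·8 = 8
A: 4·1+6·0+3·0 = 4 | 1·4 = 4
M: 4·0+6·0+3·1 = 3 | 1·3 = 3
gcd(4,6,3,1) = 1

Coefficients: [4, 6, 3, 1]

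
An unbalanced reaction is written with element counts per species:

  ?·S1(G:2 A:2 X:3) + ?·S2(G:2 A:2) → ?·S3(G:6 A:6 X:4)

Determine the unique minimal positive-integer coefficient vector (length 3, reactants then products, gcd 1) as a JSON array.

Coefficients: [4, 5, 3]

G: 4·2+5·2 = 18 | 3·6 = 18
A: 4·2+5·2 = 18 | 3·6 = 18
X: 4·3+5·0 = 12 | 3·4 = 12
gcd(4,5,3) = 1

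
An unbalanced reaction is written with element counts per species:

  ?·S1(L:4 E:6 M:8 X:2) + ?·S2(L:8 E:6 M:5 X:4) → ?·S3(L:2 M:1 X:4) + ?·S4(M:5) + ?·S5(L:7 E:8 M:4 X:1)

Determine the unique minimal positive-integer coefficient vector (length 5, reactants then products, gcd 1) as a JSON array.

L: 3·4+5·8 = 52 | 5·2+4·0+6·7 = 52
E: 3·6+5·6 = 48 | 5·0+4·0+6·8 = 48
M: 3·8+5·5 = 49 | 5·1+4·5+6·4 = 49
X: 3·2+5·4 = 26 | 5·4+4·0+6·1 = 26
gcd(3,5,5,4,6) = 1

Coefficients: [3, 5, 5, 4, 6]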